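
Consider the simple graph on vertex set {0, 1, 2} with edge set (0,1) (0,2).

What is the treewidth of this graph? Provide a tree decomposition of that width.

Treewidth 1.
One optimal decomposition is:
Bags: B1 = {0, 2}  B2 = {0, 1}
Tree: B1–B2

The largest bag has 2 vertices, giving width 1; this decomposition certifies tw(G) ≤ 1. Any graph with an edge has treewidth ≥ 1, and G has the edge 2–0. Combining the bounds, tw(G) = 1.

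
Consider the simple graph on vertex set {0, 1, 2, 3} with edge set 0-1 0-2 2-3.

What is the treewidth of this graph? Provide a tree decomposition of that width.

Every bag has size at most 2, so the width is 2 − 1 = 1 and tw(G) ≤ 1. G has an edge, so its treewidth is at least 1. Combining the bounds, tw(G) = 1.

Treewidth 1.
One such decomposition:
Bags: B1 = {2, 3}  B2 = {0, 2}  B3 = {0, 1}
Tree: B1–B2, B2–B3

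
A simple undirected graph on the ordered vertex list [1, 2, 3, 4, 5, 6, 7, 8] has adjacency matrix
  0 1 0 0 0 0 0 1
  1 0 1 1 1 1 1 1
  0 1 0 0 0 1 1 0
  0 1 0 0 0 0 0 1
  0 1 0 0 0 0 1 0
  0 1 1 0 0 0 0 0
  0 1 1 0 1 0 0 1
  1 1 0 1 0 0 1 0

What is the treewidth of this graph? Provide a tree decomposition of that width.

Treewidth 2.
One optimal decomposition is:
Bags: B1 = {2, 7, 8}  B2 = {1, 2, 8}  B3 = {2, 5, 7}  B4 = {2, 4, 8}  B5 = {2, 3, 7}  B6 = {2, 3, 6}
Tree: B1–B2, B1–B3, B1–B4, B3–B5, B5–B6

Each bag holds 3 vertices, so the decomposition has width 2, which upper-bounds the treewidth. Conversely, {1, 2, 8} is a clique of size 3, and the vertices of any clique must share a bag in every tree decomposition; so some bag has ≥ 3 vertices and tw(G) ≥ 2. Therefore the treewidth is 2.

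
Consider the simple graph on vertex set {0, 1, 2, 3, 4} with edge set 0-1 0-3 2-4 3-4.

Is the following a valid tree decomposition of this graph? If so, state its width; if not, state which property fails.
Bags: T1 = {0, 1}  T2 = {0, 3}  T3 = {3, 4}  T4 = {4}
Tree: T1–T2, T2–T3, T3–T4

No — vertex 2 appears in no bag.

A tree decomposition must satisfy three properties: every vertex lies in some bag; for every edge, both endpoints lie together in some bag; and for every vertex, the bags containing it form a connected subtree. Here vertex 2 appears in no bag, so the decomposition is invalid.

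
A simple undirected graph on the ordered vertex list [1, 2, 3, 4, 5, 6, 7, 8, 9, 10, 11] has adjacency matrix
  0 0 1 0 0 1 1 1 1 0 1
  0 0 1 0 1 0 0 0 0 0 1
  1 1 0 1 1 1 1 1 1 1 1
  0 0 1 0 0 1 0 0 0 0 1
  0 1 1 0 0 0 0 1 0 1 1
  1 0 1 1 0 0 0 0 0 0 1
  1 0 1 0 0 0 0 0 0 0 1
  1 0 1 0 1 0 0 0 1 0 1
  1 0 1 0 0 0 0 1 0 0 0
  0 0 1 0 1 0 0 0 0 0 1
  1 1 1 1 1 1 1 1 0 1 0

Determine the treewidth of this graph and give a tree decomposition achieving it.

Every bag has size at most 4, so the width is 4 − 1 = 3 and tw(G) ≤ 3. Conversely, {1, 3, 8, 9} is a clique of size 4, and the vertices of any clique must share a bag in every tree decomposition; so some bag has ≥ 4 vertices and tw(G) ≥ 3. Combining the bounds, tw(G) = 3.

Treewidth 3.
One optimal decomposition is:
Bags: B1 = {1, 3, 8, 11}  B2 = {1, 3, 7, 11}  B3 = {1, 3, 8, 9}  B4 = {1, 3, 6, 11}  B5 = {3, 5, 8, 11}  B6 = {2, 3, 5, 11}  B7 = {3, 5, 10, 11}  B8 = {3, 4, 6, 11}
Tree: B1–B2, B1–B3, B1–B4, B1–B5, B5–B6, B5–B7, B4–B8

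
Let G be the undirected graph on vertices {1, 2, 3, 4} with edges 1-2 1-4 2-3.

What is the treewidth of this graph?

A width-1 tree decomposition is:
Bags: B1 = {2, 3}  B2 = {1, 2}  B3 = {1, 4}
Tree: B1–B2, B2–B3
Every bag has size at most 2, so the width is 2 − 1 = 1 and tw(G) ≤ 1. G has an edge, so its treewidth is at least 1. The upper and lower bounds meet at 1, so that is the treewidth.

1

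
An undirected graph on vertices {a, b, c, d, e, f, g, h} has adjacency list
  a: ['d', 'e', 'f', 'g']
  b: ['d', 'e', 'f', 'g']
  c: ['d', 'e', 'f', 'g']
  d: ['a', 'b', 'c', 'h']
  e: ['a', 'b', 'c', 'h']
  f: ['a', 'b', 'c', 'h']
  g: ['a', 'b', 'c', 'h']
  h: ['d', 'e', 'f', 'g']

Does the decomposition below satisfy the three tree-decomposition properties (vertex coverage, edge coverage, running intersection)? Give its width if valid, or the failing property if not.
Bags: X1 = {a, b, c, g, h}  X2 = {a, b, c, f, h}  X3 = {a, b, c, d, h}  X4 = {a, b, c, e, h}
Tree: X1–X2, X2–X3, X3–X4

Checking the three conditions: (i) the bags cover all of {a, b, c, d, e, f, g, h}; (ii) for each edge, some bag contains both endpoints; (iii) the bags containing any fixed vertex form a subtree. All hold, so the decomposition is valid with width 5 − 1 = 4.

Yes; width 4.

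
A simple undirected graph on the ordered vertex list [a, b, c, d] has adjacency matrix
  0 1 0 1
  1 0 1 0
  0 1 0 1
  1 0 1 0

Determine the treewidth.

A width-2 tree decomposition is:
Bags: B1 = {a, b, d}  B2 = {b, c, d}
Tree: B1–B2
Each bag holds 3 vertices, so the decomposition has width 2, which upper-bounds the treewidth. The edges b–a–d–c–b form a cycle, so G is not a tree and its treewidth is at least 2. Hence tw(G) = 2 exactly.

2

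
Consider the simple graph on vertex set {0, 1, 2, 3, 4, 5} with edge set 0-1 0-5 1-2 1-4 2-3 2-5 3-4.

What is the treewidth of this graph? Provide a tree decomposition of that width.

The largest bag has 3 vertices, giving width 2; this decomposition certifies tw(G) ≤ 2. For the lower bound, G contains the cycle 3–4–1–2–3, so G is not a forest; only forests have treewidth ≤ 1, hence tw(G) ≥ 2. Therefore the treewidth is 2.

Treewidth 2.
One such decomposition:
Bags: B1 = {2, 3, 4}  B2 = {1, 2, 4}  B3 = {1, 2, 5}  B4 = {0, 1, 5}
Tree: B1–B2, B2–B3, B3–B4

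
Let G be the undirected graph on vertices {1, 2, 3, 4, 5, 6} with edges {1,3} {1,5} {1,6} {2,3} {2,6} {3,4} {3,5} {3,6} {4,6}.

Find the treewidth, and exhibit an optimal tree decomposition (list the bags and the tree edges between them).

Every bag has size at most 3, so the width is 3 − 1 = 2 and tw(G) ≤ 2. On the other hand G contains the 3-clique {1, 3, 5}. A clique must lie in a single bag of any decomposition, so no decomposition can have width below 2. The upper and lower bounds meet at 2, so that is the treewidth.

Treewidth 2.
One optimal decomposition is:
Bags: B1 = {1, 3, 6}  B2 = {2, 3, 6}  B3 = {1, 3, 5}  B4 = {3, 4, 6}
Tree: B1–B2, B1–B3, B1–B4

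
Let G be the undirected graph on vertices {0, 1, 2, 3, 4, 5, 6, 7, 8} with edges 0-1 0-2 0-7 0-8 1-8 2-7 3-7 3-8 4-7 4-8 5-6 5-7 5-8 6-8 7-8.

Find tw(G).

2

A width-2 tree decomposition is:
Bags: B1 = {3, 7, 8}  B2 = {4, 7, 8}  B3 = {0, 7, 8}  B4 = {0, 2, 7}  B5 = {5, 7, 8}  B6 = {0, 1, 8}  B7 = {5, 6, 8}
Tree: B1–B2, B2–B3, B3–B4, B2–B5, B3–B6, B5–B7
The largest bag has 3 vertices, giving width 2; this decomposition certifies tw(G) ≤ 2. On the other hand G contains the 3-clique {0, 1, 8}. A clique must lie in a single bag of any decomposition, so no decomposition can have width below 2. The upper and lower bounds meet at 2, so that is the treewidth.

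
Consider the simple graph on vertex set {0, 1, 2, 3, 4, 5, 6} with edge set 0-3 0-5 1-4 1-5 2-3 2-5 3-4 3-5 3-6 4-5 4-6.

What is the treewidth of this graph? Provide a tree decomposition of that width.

Every bag has size at most 3, so the width is 3 − 1 = 2 and tw(G) ≤ 2. On the other hand G contains the 3-clique {1, 4, 5}. A clique must lie in a single bag of any decomposition, so no decomposition can have width below 2. The upper and lower bounds meet at 2, so that is the treewidth.

Treewidth 2.
One such decomposition:
Bags: B1 = {3, 4, 5}  B2 = {1, 4, 5}  B3 = {0, 3, 5}  B4 = {2, 3, 5}  B5 = {3, 4, 6}
Tree: B1–B2, B1–B3, B1–B4, B1–B5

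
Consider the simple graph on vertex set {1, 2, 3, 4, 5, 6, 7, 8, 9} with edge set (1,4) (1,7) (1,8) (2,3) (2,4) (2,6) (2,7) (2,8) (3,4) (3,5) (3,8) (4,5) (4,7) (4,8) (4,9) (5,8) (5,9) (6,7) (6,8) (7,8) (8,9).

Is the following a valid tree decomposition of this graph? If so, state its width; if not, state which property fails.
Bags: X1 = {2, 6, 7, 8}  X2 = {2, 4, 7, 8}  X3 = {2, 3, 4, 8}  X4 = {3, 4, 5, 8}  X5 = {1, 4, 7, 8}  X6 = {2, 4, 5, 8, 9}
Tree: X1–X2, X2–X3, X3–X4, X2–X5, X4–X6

No — bags containing vertex 2 are not connected in the tree.

A tree decomposition must satisfy three properties: every vertex lies in some bag; for every edge, both endpoints lie together in some bag; and for every vertex, the bags containing it form a connected subtree. Here bags containing vertex 2 are not connected in the tree, so the decomposition is invalid.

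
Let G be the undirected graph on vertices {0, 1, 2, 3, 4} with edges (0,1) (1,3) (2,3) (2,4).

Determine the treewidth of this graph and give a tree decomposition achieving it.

Treewidth 1.
Bags: B1 = {0, 1}  B2 = {1, 3}  B3 = {2, 3}  B4 = {2, 4}
Tree: B1–B2, B2–B3, B3–B4

The largest bag has 2 vertices, giving width 1; this decomposition certifies tw(G) ≤ 1. G has an edge, so its treewidth is at least 1. The upper and lower bounds meet at 1, so that is the treewidth.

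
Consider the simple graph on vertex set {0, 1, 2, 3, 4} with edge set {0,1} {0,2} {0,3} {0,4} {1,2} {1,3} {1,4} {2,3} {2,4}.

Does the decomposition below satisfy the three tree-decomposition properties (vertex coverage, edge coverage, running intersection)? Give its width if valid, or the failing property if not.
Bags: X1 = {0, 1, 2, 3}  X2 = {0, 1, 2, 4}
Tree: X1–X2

Yes; width 3.

Vertex coverage: the bags together contain {0, 1, 2, 3, 4}, the full vertex set. Edge coverage: each edge of G has both endpoints in at least one bag. Running intersection: for every vertex, the bags containing it form a connected subtree. All three properties hold, so this is a valid tree decomposition of width max|bag| − 1 = 3, and hence tw(G) ≤ 3.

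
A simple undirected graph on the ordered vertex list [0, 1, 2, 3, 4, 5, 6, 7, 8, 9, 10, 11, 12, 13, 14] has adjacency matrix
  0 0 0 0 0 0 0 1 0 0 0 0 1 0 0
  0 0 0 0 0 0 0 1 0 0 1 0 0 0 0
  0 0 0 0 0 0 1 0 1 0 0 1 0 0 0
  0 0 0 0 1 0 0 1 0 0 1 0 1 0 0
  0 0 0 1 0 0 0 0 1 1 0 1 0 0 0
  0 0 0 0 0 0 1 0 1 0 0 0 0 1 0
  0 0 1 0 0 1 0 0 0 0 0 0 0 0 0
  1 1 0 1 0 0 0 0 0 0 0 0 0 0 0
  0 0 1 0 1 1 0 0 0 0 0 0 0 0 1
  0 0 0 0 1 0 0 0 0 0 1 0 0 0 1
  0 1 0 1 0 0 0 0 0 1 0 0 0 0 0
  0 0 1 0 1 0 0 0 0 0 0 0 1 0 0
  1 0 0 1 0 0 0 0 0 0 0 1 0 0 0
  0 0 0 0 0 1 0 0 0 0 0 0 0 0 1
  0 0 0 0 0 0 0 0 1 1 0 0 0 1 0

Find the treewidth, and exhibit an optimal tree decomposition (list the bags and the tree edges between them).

Treewidth 3.
One such decomposition:
Bags: B1 = {0, 1, 7, 10}  B2 = {0, 3, 7, 10}  B3 = {0, 3, 10, 12}  B4 = {3, 9, 10, 12}  B5 = {3, 4, 9, 12}  B6 = {4, 9, 11, 12}  B7 = {4, 9, 11, 14}  B8 = {4, 8, 11, 14}  B9 = {2, 8, 11, 14}  B10 = {2, 8, 13, 14}  B11 = {2, 5, 8, 13}  B12 = {2, 5, 6, 13}
Tree: B1–B2, B2–B3, B3–B4, B4–B5, B5–B6, B6–B7, B7–B8, B8–B9, B9–B10, B10–B11, B11–B12

Every bag has size at most 4, so the width is 4 − 1 = 3 and tw(G) ≤ 3. For the lower bound: the 4 vertex sets {0,1,7}, {10}, {3}, {4,9,11,12} are disjoint, each induces a connected subgraph, and every pair is joined by at least one edge of G. Contracting each set to a single vertex therefore yields K_{4} as a minor, and since treewidth is minor-monotone, tw(G) ≥ tw(K_{4}) = 3. The upper and lower bounds meet at 3, so that is the treewidth.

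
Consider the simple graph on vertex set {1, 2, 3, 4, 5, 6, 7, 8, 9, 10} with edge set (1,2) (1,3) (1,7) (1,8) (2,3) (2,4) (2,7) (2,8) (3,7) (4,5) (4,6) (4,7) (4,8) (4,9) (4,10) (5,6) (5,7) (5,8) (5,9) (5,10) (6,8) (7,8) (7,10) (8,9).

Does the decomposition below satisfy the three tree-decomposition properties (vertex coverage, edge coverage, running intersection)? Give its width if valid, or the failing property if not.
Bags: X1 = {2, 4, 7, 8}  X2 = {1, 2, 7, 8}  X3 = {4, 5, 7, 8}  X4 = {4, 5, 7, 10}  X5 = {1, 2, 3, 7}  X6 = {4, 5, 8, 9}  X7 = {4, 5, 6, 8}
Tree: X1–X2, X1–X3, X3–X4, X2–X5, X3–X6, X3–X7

Every vertex of G appears in some bag (union = {1, 2, 3, 4, 5, 6, 7, 8, 9, 10}); every edge is covered by a bag; and for each vertex v the set of bags containing v is connected in the bag tree. The decomposition is therefore valid. The largest bag has 4 vertices, so the width is 3.

Yes; width 3.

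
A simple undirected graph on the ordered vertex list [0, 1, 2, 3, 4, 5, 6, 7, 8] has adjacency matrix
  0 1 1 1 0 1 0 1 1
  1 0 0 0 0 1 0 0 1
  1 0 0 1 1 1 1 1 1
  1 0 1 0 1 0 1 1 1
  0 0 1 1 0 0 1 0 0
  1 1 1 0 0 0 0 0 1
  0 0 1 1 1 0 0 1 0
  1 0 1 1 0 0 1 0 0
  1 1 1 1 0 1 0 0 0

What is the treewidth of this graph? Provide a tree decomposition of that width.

The largest bag has 4 vertices, giving width 3; this decomposition certifies tw(G) ≤ 3. On the other hand G contains the 4-clique {0, 1, 5, 8}. A clique must lie in a single bag of any decomposition, so no decomposition can have width below 3. Hence tw(G) = 3 exactly.

Treewidth 3.
Bags: B1 = {0, 2, 3, 7}  B2 = {0, 2, 3, 8}  B3 = {2, 3, 6, 7}  B4 = {0, 2, 5, 8}  B5 = {0, 1, 5, 8}  B6 = {2, 3, 4, 6}
Tree: B1–B2, B1–B3, B2–B4, B4–B5, B3–B6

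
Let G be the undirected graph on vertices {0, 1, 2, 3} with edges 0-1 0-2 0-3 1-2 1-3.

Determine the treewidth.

2

A width-2 tree decomposition is:
Bags: B1 = {0, 1, 2}  B2 = {0, 1, 3}
Tree: B1–B2
The largest bag has 3 vertices, giving width 2; this decomposition certifies tw(G) ≤ 2. On the other hand G contains the 3-clique {0, 1, 2}. A clique must lie in a single bag of any decomposition, so no decomposition can have width below 2. The upper and lower bounds meet at 2, so that is the treewidth.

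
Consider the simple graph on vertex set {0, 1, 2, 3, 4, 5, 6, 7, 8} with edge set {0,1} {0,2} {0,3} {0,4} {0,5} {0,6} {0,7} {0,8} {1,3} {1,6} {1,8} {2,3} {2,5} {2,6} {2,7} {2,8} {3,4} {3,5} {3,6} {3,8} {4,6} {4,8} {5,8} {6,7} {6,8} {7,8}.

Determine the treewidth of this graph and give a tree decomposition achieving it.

Each bag holds 5 vertices, so the decomposition has width 4, which upper-bounds the treewidth. On the other hand G contains the 5-clique {0, 2, 3, 5, 8}. A clique must lie in a single bag of any decomposition, so no decomposition can have width below 4. Hence tw(G) = 4 exactly.

Treewidth 4.
One optimal decomposition is:
Bags: B1 = {0, 1, 3, 6, 8}  B2 = {0, 3, 4, 6, 8}  B3 = {0, 2, 3, 6, 8}  B4 = {0, 2, 3, 5, 8}  B5 = {0, 2, 6, 7, 8}
Tree: B1–B2, B2–B3, B3–B4, B3–B5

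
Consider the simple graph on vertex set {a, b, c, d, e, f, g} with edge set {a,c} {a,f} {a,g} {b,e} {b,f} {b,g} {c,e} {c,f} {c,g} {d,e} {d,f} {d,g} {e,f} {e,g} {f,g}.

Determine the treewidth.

3

A width-3 tree decomposition is:
Bags: B1 = {a, c, f, g}  B2 = {c, e, f, g}  B3 = {d, e, f, g}  B4 = {b, e, f, g}
Tree: B1–B2, B2–B3, B2–B4
Each bag holds 4 vertices, so the decomposition has width 3, which upper-bounds the treewidth. On the other hand G contains the 4-clique {d, e, f, g}. A clique must lie in a single bag of any decomposition, so no decomposition can have width below 3. The upper and lower bounds meet at 3, so that is the treewidth.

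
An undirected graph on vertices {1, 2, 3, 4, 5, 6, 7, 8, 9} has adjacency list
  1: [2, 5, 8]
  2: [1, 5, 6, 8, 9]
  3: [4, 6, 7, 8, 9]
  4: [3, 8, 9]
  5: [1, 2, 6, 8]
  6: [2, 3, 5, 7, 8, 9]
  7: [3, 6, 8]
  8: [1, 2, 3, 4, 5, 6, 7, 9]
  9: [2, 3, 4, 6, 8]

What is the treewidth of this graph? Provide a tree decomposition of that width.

Treewidth 3.
One such decomposition:
Bags: B1 = {3, 6, 8, 9}  B2 = {2, 6, 8, 9}  B3 = {2, 5, 6, 8}  B4 = {3, 4, 8, 9}  B5 = {1, 2, 5, 8}  B6 = {3, 6, 7, 8}
Tree: B1–B2, B2–B3, B1–B4, B3–B5, B1–B6

Every bag has size at most 4, so the width is 4 − 1 = 3 and tw(G) ≤ 3. For the lower bound, the 4 vertices {1, 2, 5, 8} are pairwise adjacent, and any tree decomposition puts a clique entirely inside one bag — forcing width ≥ 3. Combining the bounds, tw(G) = 3.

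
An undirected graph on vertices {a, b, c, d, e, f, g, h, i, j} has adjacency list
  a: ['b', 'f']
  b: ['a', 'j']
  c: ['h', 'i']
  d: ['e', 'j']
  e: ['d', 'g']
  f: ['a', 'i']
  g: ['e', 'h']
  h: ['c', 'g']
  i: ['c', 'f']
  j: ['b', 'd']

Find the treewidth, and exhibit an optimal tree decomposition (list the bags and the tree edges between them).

Treewidth 2.
Bags: B1 = {a, b, f}  B2 = {b, f, j}  B3 = {d, f, j}  B4 = {d, e, f}  B5 = {e, f, g}  B6 = {f, g, h}  B7 = {c, f, h}  B8 = {c, f, i}
Tree: B1–B2, B2–B3, B3–B4, B4–B5, B5–B6, B6–B7, B7–B8

The largest bag has 3 vertices, giving width 2; this decomposition certifies tw(G) ≤ 2. The edges f–a–b–j–d–e–g–h–c–i–f form a cycle, so G is not a tree and its treewidth is at least 2. Therefore the treewidth is 2.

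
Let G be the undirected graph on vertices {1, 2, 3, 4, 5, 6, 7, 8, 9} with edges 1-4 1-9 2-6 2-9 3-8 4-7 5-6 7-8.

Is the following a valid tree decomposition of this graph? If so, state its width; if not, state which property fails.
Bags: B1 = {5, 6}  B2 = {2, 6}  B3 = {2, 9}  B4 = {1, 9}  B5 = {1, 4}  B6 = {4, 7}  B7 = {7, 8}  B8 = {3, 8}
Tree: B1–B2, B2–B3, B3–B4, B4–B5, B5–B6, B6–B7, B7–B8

Vertex coverage: the bags together contain {1, 2, 3, 4, 5, 6, 7, 8, 9}, the full vertex set. Edge coverage: each edge of G has both endpoints in at least one bag. Running intersection: for every vertex, the bags containing it form a connected subtree. All three properties hold, so this is a valid tree decomposition of width max|bag| − 1 = 1, and hence tw(G) ≤ 1.

Yes; width 1.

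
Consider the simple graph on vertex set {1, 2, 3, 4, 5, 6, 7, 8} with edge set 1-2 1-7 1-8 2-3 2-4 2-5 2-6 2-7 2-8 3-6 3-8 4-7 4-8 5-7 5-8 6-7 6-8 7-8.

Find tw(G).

A width-3 tree decomposition is:
Bags: B1 = {2, 6, 7, 8}  B2 = {1, 2, 7, 8}  B3 = {2, 4, 7, 8}  B4 = {2, 3, 6, 8}  B5 = {2, 5, 7, 8}
Tree: B1–B2, B1–B3, B1–B4, B2–B5
Every bag has size at most 4, so the width is 4 − 1 = 3 and tw(G) ≤ 3. For the lower bound, the 4 vertices {2, 3, 6, 8} are pairwise adjacent, and any tree decomposition puts a clique entirely inside one bag — forcing width ≥ 3. Therefore the treewidth is 3.

3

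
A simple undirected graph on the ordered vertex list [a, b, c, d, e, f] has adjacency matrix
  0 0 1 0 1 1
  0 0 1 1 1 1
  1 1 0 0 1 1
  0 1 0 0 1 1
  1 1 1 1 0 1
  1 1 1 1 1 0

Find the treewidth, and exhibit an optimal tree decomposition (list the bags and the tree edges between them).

Every bag has size at most 4, so the width is 4 − 1 = 3 and tw(G) ≤ 3. On the other hand G contains the 4-clique {b, d, e, f}. A clique must lie in a single bag of any decomposition, so no decomposition can have width below 3. Therefore the treewidth is 3.

Treewidth 3.
One such decomposition:
Bags: B1 = {b, d, e, f}  B2 = {b, c, e, f}  B3 = {a, c, e, f}
Tree: B1–B2, B2–B3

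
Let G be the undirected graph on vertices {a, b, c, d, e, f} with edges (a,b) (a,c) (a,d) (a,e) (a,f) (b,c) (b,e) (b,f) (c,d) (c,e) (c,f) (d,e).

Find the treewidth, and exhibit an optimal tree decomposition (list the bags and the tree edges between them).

Treewidth 3.
Bags: B1 = {a, b, c, e}  B2 = {a, c, d, e}  B3 = {a, b, c, f}
Tree: B1–B2, B1–B3

The largest bag has 4 vertices, giving width 3; this decomposition certifies tw(G) ≤ 3. For the lower bound, the 4 vertices {a, c, d, e} are pairwise adjacent, and any tree decomposition puts a clique entirely inside one bag — forcing width ≥ 3. Combining the bounds, tw(G) = 3.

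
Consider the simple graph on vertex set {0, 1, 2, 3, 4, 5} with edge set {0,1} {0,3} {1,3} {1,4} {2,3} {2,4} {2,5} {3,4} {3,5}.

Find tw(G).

A width-2 tree decomposition is:
Bags: B1 = {1, 3, 4}  B2 = {2, 3, 4}  B3 = {2, 3, 5}  B4 = {0, 1, 3}
Tree: B1–B2, B2–B3, B1–B4
The largest bag has 3 vertices, giving width 2; this decomposition certifies tw(G) ≤ 2. For the lower bound, the 3 vertices {0, 1, 3} are pairwise adjacent, and any tree decomposition puts a clique entirely inside one bag — forcing width ≥ 2. Combining the bounds, tw(G) = 2.

2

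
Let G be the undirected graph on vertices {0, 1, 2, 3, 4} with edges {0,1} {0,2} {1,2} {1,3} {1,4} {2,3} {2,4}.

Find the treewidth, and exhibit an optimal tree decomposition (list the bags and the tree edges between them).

Every bag has size at most 3, so the width is 3 − 1 = 2 and tw(G) ≤ 2. For the lower bound, the 3 vertices {0, 1, 2} are pairwise adjacent, and any tree decomposition puts a clique entirely inside one bag — forcing width ≥ 2. The upper and lower bounds meet at 2, so that is the treewidth.

Treewidth 2.
One optimal decomposition is:
Bags: B1 = {1, 2, 3}  B2 = {1, 2, 4}  B3 = {0, 1, 2}
Tree: B1–B2, B1–B3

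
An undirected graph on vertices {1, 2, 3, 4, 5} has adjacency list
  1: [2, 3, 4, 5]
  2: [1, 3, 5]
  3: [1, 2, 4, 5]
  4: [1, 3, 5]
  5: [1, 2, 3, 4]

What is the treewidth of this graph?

3

A width-3 tree decomposition is:
Bags: B1 = {1, 2, 3, 5}  B2 = {1, 3, 4, 5}
Tree: B1–B2
The largest bag has 4 vertices, giving width 3; this decomposition certifies tw(G) ≤ 3. For the lower bound, the 4 vertices {1, 2, 3, 5} are pairwise adjacent, and any tree decomposition puts a clique entirely inside one bag — forcing width ≥ 3. Combining the bounds, tw(G) = 3.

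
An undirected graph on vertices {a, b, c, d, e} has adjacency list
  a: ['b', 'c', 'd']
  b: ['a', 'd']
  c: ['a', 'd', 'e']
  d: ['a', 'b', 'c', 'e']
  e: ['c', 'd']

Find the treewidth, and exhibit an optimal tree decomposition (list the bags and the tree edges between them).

Each bag holds 3 vertices, so the decomposition has width 2, which upper-bounds the treewidth. For the lower bound, the 3 vertices {c, d, e} are pairwise adjacent, and any tree decomposition puts a clique entirely inside one bag — forcing width ≥ 2. The upper and lower bounds meet at 2, so that is the treewidth.

Treewidth 2.
One optimal decomposition is:
Bags: B1 = {a, c, d}  B2 = {c, d, e}  B3 = {a, b, d}
Tree: B1–B2, B1–B3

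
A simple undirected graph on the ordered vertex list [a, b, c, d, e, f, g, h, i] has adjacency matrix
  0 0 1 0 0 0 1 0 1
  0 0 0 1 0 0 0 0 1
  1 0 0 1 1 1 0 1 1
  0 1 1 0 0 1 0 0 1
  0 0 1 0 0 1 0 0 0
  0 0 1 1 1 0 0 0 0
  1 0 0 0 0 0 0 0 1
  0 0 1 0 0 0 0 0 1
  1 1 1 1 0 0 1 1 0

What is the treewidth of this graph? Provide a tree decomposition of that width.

Treewidth 2.
Bags: B1 = {c, d, i}  B2 = {c, d, f}  B3 = {a, c, i}  B4 = {a, g, i}  B5 = {c, e, f}  B6 = {c, h, i}  B7 = {b, d, i}
Tree: B1–B2, B1–B3, B3–B4, B2–B5, B1–B6, B1–B7

Each bag holds 3 vertices, so the decomposition has width 2, which upper-bounds the treewidth. On the other hand G contains the 3-clique {c, e, f}. A clique must lie in a single bag of any decomposition, so no decomposition can have width below 2. The upper and lower bounds meet at 2, so that is the treewidth.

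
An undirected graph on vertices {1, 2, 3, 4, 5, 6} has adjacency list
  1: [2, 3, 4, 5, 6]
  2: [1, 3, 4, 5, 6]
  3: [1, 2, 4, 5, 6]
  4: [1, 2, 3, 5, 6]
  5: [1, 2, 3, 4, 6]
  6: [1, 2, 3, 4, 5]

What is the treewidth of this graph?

5

A width-5 tree decomposition is:
Bags: B1 = {1, 2, 3, 4, 5, 6}
Tree: (single bag)
A single bag containing all 6 vertices is trivially a valid decomposition of width 5. On the other hand G contains the 6-clique {1, 2, 3, 4, 5, 6}. A clique must lie in a single bag of any decomposition, so no decomposition can have width below 5. The upper and lower bounds meet at 5, so that is the treewidth.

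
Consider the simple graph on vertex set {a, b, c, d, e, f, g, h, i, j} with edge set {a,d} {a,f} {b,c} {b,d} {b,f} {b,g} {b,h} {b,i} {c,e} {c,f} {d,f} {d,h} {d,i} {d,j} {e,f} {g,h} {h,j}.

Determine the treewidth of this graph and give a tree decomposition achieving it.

Treewidth 2.
One optimal decomposition is:
Bags: B1 = {b, d, f}  B2 = {b, d, h}  B3 = {a, d, f}  B4 = {d, h, j}  B5 = {b, c, f}  B6 = {b, g, h}  B7 = {c, e, f}  B8 = {b, d, i}
Tree: B1–B2, B1–B3, B2–B4, B1–B5, B2–B6, B5–B7, B2–B8

Each bag holds 3 vertices, so the decomposition has width 2, which upper-bounds the treewidth. For the lower bound, the 3 vertices {d, h, j} are pairwise adjacent, and any tree decomposition puts a clique entirely inside one bag — forcing width ≥ 2. Hence tw(G) = 2 exactly.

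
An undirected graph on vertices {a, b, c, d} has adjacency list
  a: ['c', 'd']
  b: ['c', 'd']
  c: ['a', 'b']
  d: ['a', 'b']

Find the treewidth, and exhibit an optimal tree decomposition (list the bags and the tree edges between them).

Every bag has size at most 3, so the width is 3 − 1 = 2 and tw(G) ≤ 2. The edges a–d–b–c–a form a cycle, so G is not a tree and its treewidth is at least 2. Hence tw(G) = 2 exactly.

Treewidth 2.
Bags: B1 = {a, b, d}  B2 = {a, b, c}
Tree: B1–B2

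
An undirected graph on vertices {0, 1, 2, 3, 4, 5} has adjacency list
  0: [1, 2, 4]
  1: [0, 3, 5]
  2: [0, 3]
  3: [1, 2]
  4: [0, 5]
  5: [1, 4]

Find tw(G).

A width-2 tree decomposition is:
Bags: B1 = {1, 4, 5}  B2 = {0, 1, 4}  B3 = {0, 1, 3}  B4 = {0, 2, 3}
Tree: B1–B2, B2–B3, B3–B4
The largest bag has 3 vertices, giving width 2; this decomposition certifies tw(G) ≤ 2. For the lower bound, G contains the cycle 5–4–0–1–5, so G is not a forest; only forests have treewidth ≤ 1, hence tw(G) ≥ 2. Combining the bounds, tw(G) = 2.

2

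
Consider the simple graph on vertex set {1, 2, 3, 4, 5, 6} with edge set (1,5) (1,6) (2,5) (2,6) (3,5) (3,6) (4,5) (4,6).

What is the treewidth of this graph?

A width-2 tree decomposition is:
Bags: B1 = {4, 5, 6}  B2 = {3, 5, 6}  B3 = {2, 5, 6}  B4 = {1, 5, 6}
Tree: B1–B2, B2–B3, B3–B4
Each bag holds 3 vertices, so the decomposition has width 2, which upper-bounds the treewidth. The edges 6–4–5–3–6 form a cycle, so G is not a tree and its treewidth is at least 2. Therefore the treewidth is 2.

2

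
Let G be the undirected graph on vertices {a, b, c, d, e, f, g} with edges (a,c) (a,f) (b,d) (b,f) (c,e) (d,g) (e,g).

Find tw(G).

2

A width-2 tree decomposition is:
Bags: B1 = {a, b, f}  B2 = {a, b, d}  B3 = {a, d, g}  B4 = {a, e, g}  B5 = {a, c, e}
Tree: B1–B2, B2–B3, B3–B4, B4–B5
Each bag holds 3 vertices, so the decomposition has width 2, which upper-bounds the treewidth. The edges a–f–b–d–g–e–c–a form a cycle, so G is not a tree and its treewidth is at least 2. The upper and lower bounds meet at 2, so that is the treewidth.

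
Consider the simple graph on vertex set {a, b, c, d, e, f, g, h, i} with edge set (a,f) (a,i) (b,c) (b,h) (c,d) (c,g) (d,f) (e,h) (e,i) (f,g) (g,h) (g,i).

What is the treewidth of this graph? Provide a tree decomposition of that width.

The largest bag has 4 vertices, giving width 3; this decomposition certifies tw(G) ≤ 3. For the lower bound: the 4 vertex sets {b,c,d}, {f}, {g}, {a,e,h,i} are disjoint, each induces a connected subgraph, and every pair is joined by at least one edge of G. Contracting each set to a single vertex therefore yields K_{4} as a minor, and since treewidth is minor-monotone, tw(G) ≥ tw(K_{4}) = 3. Combining the bounds, tw(G) = 3.

Treewidth 3.
Bags: B1 = {b, c, d, f}  B2 = {b, c, f, g}  B3 = {b, f, g, h}  B4 = {a, f, g, h}  B5 = {a, g, h, i}  B6 = {a, e, h, i}
Tree: B1–B2, B2–B3, B3–B4, B4–B5, B5–B6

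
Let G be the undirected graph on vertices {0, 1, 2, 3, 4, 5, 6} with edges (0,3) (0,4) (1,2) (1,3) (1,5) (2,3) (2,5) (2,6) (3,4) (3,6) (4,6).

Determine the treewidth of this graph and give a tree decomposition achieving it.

Each bag holds 3 vertices, so the decomposition has width 2, which upper-bounds the treewidth. For the lower bound, the 3 vertices {0, 3, 4} are pairwise adjacent, and any tree decomposition puts a clique entirely inside one bag — forcing width ≥ 2. Therefore the treewidth is 2.

Treewidth 2.
Bags: B1 = {2, 3, 6}  B2 = {3, 4, 6}  B3 = {0, 3, 4}  B4 = {1, 2, 3}  B5 = {1, 2, 5}
Tree: B1–B2, B2–B3, B1–B4, B4–B5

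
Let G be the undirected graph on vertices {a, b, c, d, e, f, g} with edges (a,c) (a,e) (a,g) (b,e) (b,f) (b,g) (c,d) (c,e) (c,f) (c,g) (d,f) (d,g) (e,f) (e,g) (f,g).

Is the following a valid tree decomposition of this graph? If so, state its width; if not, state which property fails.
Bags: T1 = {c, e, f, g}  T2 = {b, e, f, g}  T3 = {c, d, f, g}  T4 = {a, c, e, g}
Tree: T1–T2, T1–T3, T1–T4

Every vertex of G appears in some bag (union = {a, b, c, d, e, f, g}); every edge is covered by a bag; and for each vertex v the set of bags containing v is connected in the bag tree. The decomposition is therefore valid. The largest bag has 4 vertices, so the width is 3.

Yes; width 3.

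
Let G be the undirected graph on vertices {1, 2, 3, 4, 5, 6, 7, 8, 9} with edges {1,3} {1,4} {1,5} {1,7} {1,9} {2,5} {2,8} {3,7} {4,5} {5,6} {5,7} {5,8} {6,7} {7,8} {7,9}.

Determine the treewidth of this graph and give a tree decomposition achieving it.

Every bag has size at most 3, so the width is 3 − 1 = 2 and tw(G) ≤ 2. For the lower bound, the 3 vertices {1, 7, 9} are pairwise adjacent, and any tree decomposition puts a clique entirely inside one bag — forcing width ≥ 2. Combining the bounds, tw(G) = 2.

Treewidth 2.
One such decomposition:
Bags: B1 = {1, 5, 7}  B2 = {1, 3, 7}  B3 = {1, 4, 5}  B4 = {5, 6, 7}  B5 = {5, 7, 8}  B6 = {1, 7, 9}  B7 = {2, 5, 8}
Tree: B1–B2, B1–B3, B1–B4, B4–B5, B2–B6, B5–B7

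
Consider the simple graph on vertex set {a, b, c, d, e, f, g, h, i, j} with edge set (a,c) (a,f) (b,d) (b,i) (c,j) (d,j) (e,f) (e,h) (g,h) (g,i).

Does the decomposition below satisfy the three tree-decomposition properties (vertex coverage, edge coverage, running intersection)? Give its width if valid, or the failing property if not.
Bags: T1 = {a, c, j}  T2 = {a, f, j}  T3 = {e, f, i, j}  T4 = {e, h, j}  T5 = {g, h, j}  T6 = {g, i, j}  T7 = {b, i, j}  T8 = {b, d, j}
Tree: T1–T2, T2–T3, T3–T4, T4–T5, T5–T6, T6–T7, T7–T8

A tree decomposition must satisfy three properties: every vertex lies in some bag; for every edge, both endpoints lie together in some bag; and for every vertex, the bags containing it form a connected subtree. Here bags containing vertex i are not connected in the tree, so the decomposition is invalid.

No — bags containing vertex i are not connected in the tree.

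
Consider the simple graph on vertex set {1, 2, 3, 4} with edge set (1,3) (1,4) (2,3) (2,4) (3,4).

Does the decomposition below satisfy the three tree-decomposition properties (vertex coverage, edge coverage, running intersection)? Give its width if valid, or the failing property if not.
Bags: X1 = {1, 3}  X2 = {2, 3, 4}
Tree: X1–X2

No — edge (4,1) lies in no bag.

A tree decomposition must satisfy three properties: every vertex lies in some bag; for every edge, both endpoints lie together in some bag; and for every vertex, the bags containing it form a connected subtree. Here edge (4,1) lies in no bag, so the decomposition is invalid.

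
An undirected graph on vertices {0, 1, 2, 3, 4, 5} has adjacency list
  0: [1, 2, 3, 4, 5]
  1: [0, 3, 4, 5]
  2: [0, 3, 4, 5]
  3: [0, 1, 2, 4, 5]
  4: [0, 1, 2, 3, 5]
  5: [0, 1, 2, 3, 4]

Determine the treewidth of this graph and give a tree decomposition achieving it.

The largest bag has 5 vertices, giving width 4; this decomposition certifies tw(G) ≤ 4. For the lower bound, the 5 vertices {0, 1, 3, 4, 5} are pairwise adjacent, and any tree decomposition puts a clique entirely inside one bag — forcing width ≥ 4. The upper and lower bounds meet at 4, so that is the treewidth.

Treewidth 4.
One such decomposition:
Bags: B1 = {0, 2, 3, 4, 5}  B2 = {0, 1, 3, 4, 5}
Tree: B1–B2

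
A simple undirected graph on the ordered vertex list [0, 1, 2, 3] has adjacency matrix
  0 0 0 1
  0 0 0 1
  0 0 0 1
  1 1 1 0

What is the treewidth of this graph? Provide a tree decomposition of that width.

Treewidth 1.
Bags: B1 = {1, 3}  B2 = {0, 3}  B3 = {2, 3}
Tree: B1–B2, B2–B3

Every bag has size at most 2, so the width is 2 − 1 = 1 and tw(G) ≤ 1. Since G has at least one edge (e.g. 3–1), it is not an edgeless graph, so tw(G) ≥ 1. Combining the bounds, tw(G) = 1.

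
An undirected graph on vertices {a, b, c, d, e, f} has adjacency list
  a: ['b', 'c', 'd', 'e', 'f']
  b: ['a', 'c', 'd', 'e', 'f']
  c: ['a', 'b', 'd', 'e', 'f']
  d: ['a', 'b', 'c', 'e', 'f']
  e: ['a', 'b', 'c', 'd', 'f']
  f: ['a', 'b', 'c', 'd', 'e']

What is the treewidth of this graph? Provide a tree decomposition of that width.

A single bag containing all 6 vertices is trivially a valid decomposition of width 5. For the lower bound, the 6 vertices {a, b, c, d, e, f} are pairwise adjacent, and any tree decomposition puts a clique entirely inside one bag — forcing width ≥ 5. Hence tw(G) = 5 exactly.

Treewidth 5.
One such decomposition:
Bags: B1 = {a, b, c, d, e, f}
Tree: (single bag)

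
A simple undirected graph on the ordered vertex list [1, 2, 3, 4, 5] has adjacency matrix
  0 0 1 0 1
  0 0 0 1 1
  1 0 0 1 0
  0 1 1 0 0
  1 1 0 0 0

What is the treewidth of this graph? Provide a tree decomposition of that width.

Treewidth 2.
One such decomposition:
Bags: B1 = {1, 3, 5}  B2 = {3, 4, 5}  B3 = {2, 4, 5}
Tree: B1–B2, B2–B3

Every bag has size at most 3, so the width is 3 − 1 = 2 and tw(G) ≤ 2. The edges 5–1–3–4–2–5 form a cycle, so G is not a tree and its treewidth is at least 2. Combining the bounds, tw(G) = 2.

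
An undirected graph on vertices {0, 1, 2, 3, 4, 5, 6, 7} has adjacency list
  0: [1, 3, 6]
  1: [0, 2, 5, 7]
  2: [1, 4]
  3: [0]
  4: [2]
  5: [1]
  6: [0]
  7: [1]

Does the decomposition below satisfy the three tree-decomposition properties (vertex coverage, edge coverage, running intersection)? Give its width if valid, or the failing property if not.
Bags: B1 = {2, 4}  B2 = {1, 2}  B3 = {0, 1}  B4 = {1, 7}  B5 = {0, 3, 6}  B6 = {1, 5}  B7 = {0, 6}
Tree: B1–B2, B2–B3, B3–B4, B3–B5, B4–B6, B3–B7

A tree decomposition must satisfy three properties: every vertex lies in some bag; for every edge, both endpoints lie together in some bag; and for every vertex, the bags containing it form a connected subtree. Here bags containing vertex 6 are not connected in the tree, so the decomposition is invalid.

No — bags containing vertex 6 are not connected in the tree.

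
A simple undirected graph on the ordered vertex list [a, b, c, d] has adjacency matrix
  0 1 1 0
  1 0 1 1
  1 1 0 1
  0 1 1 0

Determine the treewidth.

2

A width-2 tree decomposition is:
Bags: B1 = {a, b, c}  B2 = {b, c, d}
Tree: B1–B2
Each bag holds 3 vertices, so the decomposition has width 2, which upper-bounds the treewidth. Conversely, {b, c, d} is a clique of size 3, and the vertices of any clique must share a bag in every tree decomposition; so some bag has ≥ 3 vertices and tw(G) ≥ 2. Therefore the treewidth is 2.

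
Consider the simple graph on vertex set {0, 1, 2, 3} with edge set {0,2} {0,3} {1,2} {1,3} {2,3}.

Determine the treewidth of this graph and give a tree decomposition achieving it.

Treewidth 2.
Bags: B1 = {1, 2, 3}  B2 = {0, 2, 3}
Tree: B1–B2

Every bag has size at most 3, so the width is 3 − 1 = 2 and tw(G) ≤ 2. Conversely, {0, 2, 3} is a clique of size 3, and the vertices of any clique must share a bag in every tree decomposition; so some bag has ≥ 3 vertices and tw(G) ≥ 2. Therefore the treewidth is 2.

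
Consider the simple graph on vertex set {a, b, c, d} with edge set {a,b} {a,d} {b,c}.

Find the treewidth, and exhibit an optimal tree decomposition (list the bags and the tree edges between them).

Each bag holds 2 vertices, so the decomposition has width 1, which upper-bounds the treewidth. G has an edge, so its treewidth is at least 1. Combining the bounds, tw(G) = 1.

Treewidth 1.
One such decomposition:
Bags: B1 = {a, b}  B2 = {b, c}  B3 = {a, d}
Tree: B1–B2, B1–B3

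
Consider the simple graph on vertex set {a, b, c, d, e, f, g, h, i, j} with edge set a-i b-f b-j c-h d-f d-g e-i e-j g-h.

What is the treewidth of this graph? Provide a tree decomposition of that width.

Treewidth 1.
One optimal decomposition is:
Bags: B1 = {c, h}  B2 = {g, h}  B3 = {d, g}  B4 = {d, f}  B5 = {b, f}  B6 = {b, j}  B7 = {e, j}  B8 = {e, i}  B9 = {a, i}
Tree: B1–B2, B2–B3, B3–B4, B4–B5, B5–B6, B6–B7, B7–B8, B8–B9

Every bag has size at most 2, so the width is 2 − 1 = 1 and tw(G) ≤ 1. G has an edge, so its treewidth is at least 1. The upper and lower bounds meet at 1, so that is the treewidth.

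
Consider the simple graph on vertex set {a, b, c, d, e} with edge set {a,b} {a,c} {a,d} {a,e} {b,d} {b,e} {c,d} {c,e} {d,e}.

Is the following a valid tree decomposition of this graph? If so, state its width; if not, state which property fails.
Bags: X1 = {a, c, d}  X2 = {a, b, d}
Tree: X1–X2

A tree decomposition must satisfy three properties: every vertex lies in some bag; for every edge, both endpoints lie together in some bag; and for every vertex, the bags containing it form a connected subtree. Here vertex e appears in no bag, so the decomposition is invalid.

No — vertex e appears in no bag.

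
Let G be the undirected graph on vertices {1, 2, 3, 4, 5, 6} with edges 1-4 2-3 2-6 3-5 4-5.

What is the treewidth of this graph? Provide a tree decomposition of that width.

Every bag has size at most 2, so the width is 2 − 1 = 1 and tw(G) ≤ 1. Since G has at least one edge (e.g. 4–1), it is not an edgeless graph, so tw(G) ≥ 1. Hence tw(G) = 1 exactly.

Treewidth 1.
One optimal decomposition is:
Bags: B1 = {1, 4}  B2 = {4, 5}  B3 = {3, 5}  B4 = {2, 3}  B5 = {2, 6}
Tree: B1–B2, B2–B3, B3–B4, B4–B5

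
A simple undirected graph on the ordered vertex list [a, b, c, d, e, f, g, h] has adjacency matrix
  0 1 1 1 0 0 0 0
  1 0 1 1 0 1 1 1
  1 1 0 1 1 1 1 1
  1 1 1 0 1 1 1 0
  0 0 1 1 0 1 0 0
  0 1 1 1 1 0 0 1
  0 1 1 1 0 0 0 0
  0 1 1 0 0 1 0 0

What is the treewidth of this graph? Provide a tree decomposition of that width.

Treewidth 3.
Bags: B1 = {b, c, d, f}  B2 = {b, c, f, h}  B3 = {c, d, e, f}  B4 = {b, c, d, g}  B5 = {a, b, c, d}
Tree: B1–B2, B1–B3, B1–B4, B4–B5

Every bag has size at most 4, so the width is 4 − 1 = 3 and tw(G) ≤ 3. On the other hand G contains the 4-clique {c, d, e, f}. A clique must lie in a single bag of any decomposition, so no decomposition can have width below 3. Therefore the treewidth is 3.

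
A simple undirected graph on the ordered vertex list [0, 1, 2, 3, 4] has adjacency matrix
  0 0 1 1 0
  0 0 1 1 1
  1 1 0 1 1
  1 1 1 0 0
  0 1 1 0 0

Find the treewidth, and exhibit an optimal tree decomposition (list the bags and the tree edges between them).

Every bag has size at most 3, so the width is 3 − 1 = 2 and tw(G) ≤ 2. On the other hand G contains the 3-clique {0, 2, 3}. A clique must lie in a single bag of any decomposition, so no decomposition can have width below 2. Therefore the treewidth is 2.

Treewidth 2.
Bags: B1 = {1, 2, 3}  B2 = {0, 2, 3}  B3 = {1, 2, 4}
Tree: B1–B2, B1–B3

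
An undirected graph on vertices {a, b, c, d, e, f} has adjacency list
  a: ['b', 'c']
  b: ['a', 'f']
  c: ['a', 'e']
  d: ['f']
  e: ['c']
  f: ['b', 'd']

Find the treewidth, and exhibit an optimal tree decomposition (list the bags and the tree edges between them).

Treewidth 1.
One such decomposition:
Bags: B1 = {d, f}  B2 = {b, f}  B3 = {a, b}  B4 = {a, c}  B5 = {c, e}
Tree: B1–B2, B2–B3, B3–B4, B4–B5

Each bag holds 2 vertices, so the decomposition has width 1, which upper-bounds the treewidth. Any graph with an edge has treewidth ≥ 1, and G has the edge d–f. Therefore the treewidth is 1.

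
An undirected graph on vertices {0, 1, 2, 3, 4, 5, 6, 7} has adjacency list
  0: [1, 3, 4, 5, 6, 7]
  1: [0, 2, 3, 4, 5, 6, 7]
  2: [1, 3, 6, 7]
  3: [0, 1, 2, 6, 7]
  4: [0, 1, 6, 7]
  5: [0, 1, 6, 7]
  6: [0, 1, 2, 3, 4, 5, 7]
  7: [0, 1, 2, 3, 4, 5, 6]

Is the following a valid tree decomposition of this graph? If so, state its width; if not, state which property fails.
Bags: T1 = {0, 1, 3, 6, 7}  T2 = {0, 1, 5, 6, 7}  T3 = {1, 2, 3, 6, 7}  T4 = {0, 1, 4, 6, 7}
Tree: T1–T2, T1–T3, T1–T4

Yes; width 4.

Vertex coverage: the bags together contain {0, 1, 2, 3, 4, 5, 6, 7}, the full vertex set. Edge coverage: each edge of G has both endpoints in at least one bag. Running intersection: for every vertex, the bags containing it form a connected subtree. All three properties hold, so this is a valid tree decomposition of width max|bag| − 1 = 4, and hence tw(G) ≤ 4.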